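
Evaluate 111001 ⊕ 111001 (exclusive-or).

XOR: 1 when bits differ
  111001
^ 111001
--------
  000000
Decimal: 57 ^ 57 = 0



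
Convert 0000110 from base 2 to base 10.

Sum of powers of 2 for each 1-bit:
2^1 + 2^2
= 2 + 4
= 6



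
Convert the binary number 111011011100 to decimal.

Sum of powers of 2 for each 1-bit:
2^2 + 2^3 + 2^4 + 2^6 + 2^7 + 2^9 + 2^10 + 2^11
= 4 + 8 + 16 + 64 + 128 + 512 + 1024 + 2048
= 3804



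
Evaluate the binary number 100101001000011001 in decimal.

Sum of powers of 2 for each 1-bit:
2^0 + 2^3 + 2^4 + 2^9 + 2^12 + 2^14 + 2^17
= 1 + 8 + 16 + 512 + 4096 + 16384 + 131072
= 152089



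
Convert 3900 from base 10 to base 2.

Using repeated division by 2:
3900 ÷ 2 = 1950 remainder 0
1950 ÷ 2 = 975 remainder 0
975 ÷ 2 = 487 remainder 1
487 ÷ 2 = 243 remainder 1
243 ÷ 2 = 121 remainder 1
121 ÷ 2 = 60 remainder 1
60 ÷ 2 = 30 remainder 0
30 ÷ 2 = 15 remainder 0
15 ÷ 2 = 7 remainder 1
7 ÷ 2 = 3 remainder 1
3 ÷ 2 = 1 remainder 1
1 ÷ 2 = 0 remainder 1
Reading remainders bottom to top: 111100111100



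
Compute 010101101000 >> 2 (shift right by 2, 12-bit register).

Original: 010101101000 (decimal 1384)
Shift right by 2 positions
Drop the 2 low bits; fill with zeros on the left
Result: 000101011010 (decimal 346)
Equivalent: 1384 >> 2 = 1384 ÷ 2^2 = 346



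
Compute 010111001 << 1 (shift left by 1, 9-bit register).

Original: 010111001 (decimal 185)
Shift left by 1 position
Append 1 zero on the right
Result: 101110010 (decimal 370)
Equivalent: 185 << 1 = 185 × 2^1 = 370



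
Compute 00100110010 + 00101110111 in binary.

Add column by column from the right: bit + bit + carry-in; write the sum mod 2, carry 1 when the sum is 2 or 3.
carry:  01011101100
        00100110010
+       00101110111
-------------------
       001010101001
(the carry out of the leftmost column, 0, becomes the leading bit)
Decimal check:
  00100110010 = 256 + 32 + 16 + 2 = 306
  00101110111 = 256 + 64 + 32 + 16 + 4 + 2 + 1 = 375
  306 + 375 = 681, and 001010101001 = 512 + 128 + 32 + 8 + 1 = 681 ✓



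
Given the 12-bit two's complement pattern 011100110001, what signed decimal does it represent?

Binary: 011100110001
Sign bit: 0 (non-negative)
Read directly as an unsigned value:
011100110001 = 1024 + 512 + 256 + 32 + 16 + 1 = 1841
Value: 1841



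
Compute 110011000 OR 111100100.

OR: 1 when either bit is 1
  110011000
| 111100100
-----------
  111111100
Decimal: 408 | 484 = 508



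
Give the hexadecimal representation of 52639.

Using repeated division by 16 (digits 10–15 are A–F):
52639 ÷ 16 = 3289 remainder 15 (F)
3289 ÷ 16 = 205 remainder 9
205 ÷ 16 = 12 remainder 13 (D)
12 ÷ 16 = 0 remainder 12 (C)
Reading remainders bottom to top: CD9F



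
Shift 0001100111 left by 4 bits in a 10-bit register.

Original: 0001100111 (decimal 103)
Shift left by 4 positions
Append 4 zeros on the right and drop the 4 high bits that overflow the 10-bit width
Result: 1001110000 (decimal 624)
Equivalent: 103 << 4 = 103 × 2^4 = 1648, truncated to 10 bits = 624



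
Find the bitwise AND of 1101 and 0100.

AND: 1 only when both bits are 1
  1101
& 0100
------
  0100
Decimal: 13 & 4 = 4



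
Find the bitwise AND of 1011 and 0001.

AND: 1 only when both bits are 1
  1011
& 0001
------
  0001
Decimal: 11 & 1 = 1



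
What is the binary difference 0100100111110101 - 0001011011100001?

Method 1 - Direct subtraction (column by column from the right: bit − bit − borrow-in; if negative, add 2 and borrow 1 from the next column):
borrow: 0110110000000000
        0100100111110101
-       0001011011100001
------------------------
        0011001100010100

Method 2 - Add two's complement:
Two's complement of 0001011011100001: invert → 1110100100011110, add 1 → 1110100100011111
  0100100111110101
+ 1110100100011111
------------------
 10011001100010100  (end carry out of the top bit = 1)
Discarding the end carry: 0011001100010100
Decimal check:
  0100100111110101 = 16384 + 2048 + 256 + 128 + 64 + 32 + 16 + 4 + 1 = 18933
  0001011011100001 = 4096 + 1024 + 512 + 128 + 64 + 32 + 1 = 5857
  18933 - 5857 = 13076, and 0011001100010100 = 8192 + 4096 + 512 + 256 + 16 + 4 = 13076 ✓



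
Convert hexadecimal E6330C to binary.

Convert each hex digit to 4 bits:
  E = 1110
  6 = 0110
  3 = 0011
  3 = 0011
  0 = 0000
  C = 1100
Concatenate: 111001100011001100001100



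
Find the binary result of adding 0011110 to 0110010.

Add column by column from the right: bit + bit + carry-in; write the sum mod 2, carry 1 when the sum is 2 or 3.
carry:  1111100
        0011110
+       0110010
---------------
       01010000
(the carry out of the leftmost column, 0, becomes the leading bit)
Decimal check:
  0011110 = 16 + 8 + 4 + 2 = 30
  0110010 = 32 + 16 + 2 = 50
  30 + 50 = 80, and 01010000 = 64 + 16 = 80 ✓



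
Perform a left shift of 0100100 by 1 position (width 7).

Original: 0100100 (decimal 36)
Shift left by 1 position
Append 1 zero on the right
Result: 1001000 (decimal 72)
Equivalent: 36 << 1 = 36 × 2^1 = 72



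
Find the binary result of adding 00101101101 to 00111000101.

Add column by column from the right: bit + bit + carry-in; write the sum mod 2, carry 1 when the sum is 2 or 3.
carry:  01110011010
        00101101101
+       00111000101
-------------------
       001100110010
(the carry out of the leftmost column, 0, becomes the leading bit)
Decimal check:
  00101101101 = 256 + 64 + 32 + 8 + 4 + 1 = 365
  00111000101 = 256 + 128 + 64 + 4 + 1 = 453
  365 + 453 = 818, and 001100110010 = 512 + 256 + 32 + 16 + 2 = 818 ✓



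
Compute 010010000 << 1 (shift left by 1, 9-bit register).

Original: 010010000 (decimal 144)
Shift left by 1 position
Append 1 zero on the right
Result: 100100000 (decimal 288)
Equivalent: 144 << 1 = 144 × 2^1 = 288



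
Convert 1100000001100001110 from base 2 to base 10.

Sum of powers of 2 for each 1-bit:
2^1 + 2^2 + 2^3 + 2^8 + 2^9 + 2^17 + 2^18
= 2 + 4 + 8 + 256 + 512 + 131072 + 262144
= 393998



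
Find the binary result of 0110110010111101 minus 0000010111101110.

Method 1 - Direct subtraction (column by column from the right: bit − bit − borrow-in; if negative, add 2 and borrow 1 from the next column):
borrow: 0000111110011100
        0110110010111101
-       0000010111101110
------------------------
        0110011011001111

Method 2 - Add two's complement:
Two's complement of 0000010111101110: invert → 1111101000010001, add 1 → 1111101000010010
  0110110010111101
+ 1111101000010010
------------------
 10110011011001111  (end carry out of the top bit = 1)
Discarding the end carry: 0110011011001111
Decimal check:
  0110110010111101 = 16384 + 8192 + 2048 + 1024 + 128 + 32 + 16 + 8 + 4 + 1 = 27837
  0000010111101110 = 1024 + 256 + 128 + 64 + 32 + 8 + 4 + 2 = 1518
  27837 - 1518 = 26319, and 0110011011001111 = 16384 + 8192 + 1024 + 512 + 128 + 64 + 8 + 4 + 2 + 1 = 26319 ✓



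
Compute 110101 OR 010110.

OR: 1 when either bit is 1
  110101
| 010110
--------
  110111
Decimal: 53 | 22 = 55



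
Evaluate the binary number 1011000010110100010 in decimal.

Sum of powers of 2 for each 1-bit:
2^1 + 2^5 + 2^7 + 2^8 + 2^10 + 2^15 + 2^16 + 2^18
= 2 + 32 + 128 + 256 + 1024 + 32768 + 65536 + 262144
= 361890



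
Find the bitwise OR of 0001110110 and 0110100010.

OR: 1 when either bit is 1
  0001110110
| 0110100010
------------
  0111110110
Decimal: 118 | 418 = 502



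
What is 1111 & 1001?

AND: 1 only when both bits are 1
  1111
& 1001
------
  1001
Decimal: 15 & 9 = 9



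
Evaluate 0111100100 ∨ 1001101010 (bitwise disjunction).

OR: 1 when either bit is 1
  0111100100
| 1001101010
------------
  1111101110
Decimal: 484 | 618 = 1006



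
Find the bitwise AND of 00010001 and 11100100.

AND: 1 only when both bits are 1
  00010001
& 11100100
----------
  00000000
Decimal: 17 & 228 = 0



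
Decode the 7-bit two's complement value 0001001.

Binary: 0001001
Sign bit: 0 (non-negative)
Read directly as an unsigned value:
0001001 = 8 + 1 = 9
Value: 9



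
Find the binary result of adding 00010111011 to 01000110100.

Add column by column from the right: bit + bit + carry-in; write the sum mod 2, carry 1 when the sum is 2 or 3.
carry:  00001100000
        00010111011
+       01000110100
-------------------
       001011101111
(the carry out of the leftmost column, 0, becomes the leading bit)
Decimal check:
  00010111011 = 128 + 32 + 16 + 8 + 2 + 1 = 187
  01000110100 = 512 + 32 + 16 + 4 = 564
  187 + 564 = 751, and 001011101111 = 512 + 128 + 64 + 32 + 8 + 4 + 2 + 1 = 751 ✓



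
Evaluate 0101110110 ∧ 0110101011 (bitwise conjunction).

AND: 1 only when both bits are 1
  0101110110
& 0110101011
------------
  0100100010
Decimal: 374 & 427 = 290



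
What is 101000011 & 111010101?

AND: 1 only when both bits are 1
  101000011
& 111010101
-----------
  101000001
Decimal: 323 & 469 = 321



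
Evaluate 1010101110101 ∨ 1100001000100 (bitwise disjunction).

OR: 1 when either bit is 1
  1010101110101
| 1100001000100
---------------
  1110101110101
Decimal: 5493 | 6212 = 7541



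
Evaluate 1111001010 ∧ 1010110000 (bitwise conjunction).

AND: 1 only when both bits are 1
  1111001010
& 1010110000
------------
  1010000000
Decimal: 970 & 688 = 640



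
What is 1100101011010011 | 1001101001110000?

OR: 1 when either bit is 1
  1100101011010011
| 1001101001110000
------------------
  1101101011110011
Decimal: 51923 | 39536 = 56051



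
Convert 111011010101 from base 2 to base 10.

Sum of powers of 2 for each 1-bit:
2^0 + 2^2 + 2^4 + 2^6 + 2^7 + 2^9 + 2^10 + 2^11
= 1 + 4 + 16 + 64 + 128 + 512 + 1024 + 2048
= 3797



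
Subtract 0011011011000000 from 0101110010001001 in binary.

Method 1 - Direct subtraction (column by column from the right: bit − bit − borrow-in; if negative, add 2 and borrow 1 from the next column):
borrow: 0100111110000000
        0101110010001001
-       0011011011000000
------------------------
        0010010111001001

Method 2 - Add two's complement:
Two's complement of 0011011011000000: invert → 1100100100111111, add 1 → 1100100101000000
  0101110010001001
+ 1100100101000000
------------------
 10010010111001001  (end carry out of the top bit = 1)
Discarding the end carry: 0010010111001001
Decimal check:
  0101110010001001 = 16384 + 4096 + 2048 + 1024 + 128 + 8 + 1 = 23689
  0011011011000000 = 8192 + 4096 + 1024 + 512 + 128 + 64 = 14016
  23689 - 14016 = 9673, and 0010010111001001 = 8192 + 1024 + 256 + 128 + 64 + 8 + 1 = 9673 ✓



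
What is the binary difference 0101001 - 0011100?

Method 1 - Direct subtraction (column by column from the right: bit − bit − borrow-in; if negative, add 2 and borrow 1 from the next column):
borrow: 0111000
        0101001
-       0011100
---------------
        0001101

Method 2 - Add two's complement:
Two's complement of 0011100: invert → 1100011, add 1 → 1100100
  0101001
+ 1100100
---------
 10001101  (end carry out of the top bit = 1)
Discarding the end carry: 0001101
Decimal check:
  0101001 = 32 + 8 + 1 = 41
  0011100 = 16 + 8 + 4 = 28
  41 - 28 = 13, and 0001101 = 8 + 4 + 1 = 13 ✓



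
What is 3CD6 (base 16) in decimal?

Expand by place value (powers of 16):
Digit values: C = 12, D = 13
3CD6 = 3 × 16^3 + 12 × 16^2 + 13 × 16^1 + 6 × 16^0
= 3 × 4096 + 12 × 256 + 13 × 16 + 6 × 1
= 12288 + 3072 + 208 + 6
= 15574



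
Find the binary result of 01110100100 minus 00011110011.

Method 1 - Direct subtraction (column by column from the right: bit − bit − borrow-in; if negative, add 2 and borrow 1 from the next column):
borrow: 00111100110
        01110100100
-       00011110011
-------------------
        01010110001

Method 2 - Add two's complement:
Two's complement of 00011110011: invert → 11100001100, add 1 → 11100001101
  01110100100
+ 11100001101
-------------
 101010110001  (end carry out of the top bit = 1)
Discarding the end carry: 01010110001
Decimal check:
  01110100100 = 512 + 256 + 128 + 32 + 4 = 932
  00011110011 = 128 + 64 + 32 + 16 + 2 + 1 = 243
  932 - 243 = 689, and 01010110001 = 512 + 128 + 32 + 16 + 1 = 689 ✓



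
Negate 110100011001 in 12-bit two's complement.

Original (sign bit 1, negative): 110100011001
Step 1 - Invert all bits: 001011100110
Step 2 - Add 1: 001011100111
Verification: 110100011001 + 001011100111 = 1000000000000; discarding the end carry (carry out of the top bit) leaves the 12-bit value 000000000000, as required for x + (-x)



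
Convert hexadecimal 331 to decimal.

Expand by place value (powers of 16):
331 = 3 × 16^2 + 3 × 16^1 + 1 × 16^0
= 3 × 256 + 3 × 16 + 1 × 1
= 768 + 48 + 1
= 817



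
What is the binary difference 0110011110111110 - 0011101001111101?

Method 1 - Direct subtraction (column by column from the right: bit − bit − borrow-in; if negative, add 2 and borrow 1 from the next column):
borrow: 0111000010000010
        0110011110111110
-       0011101001111101
------------------------
        0010110101000001

Method 2 - Add two's complement:
Two's complement of 0011101001111101: invert → 1100010110000010, add 1 → 1100010110000011
  0110011110111110
+ 1100010110000011
------------------
 10010110101000001  (end carry out of the top bit = 1)
Discarding the end carry: 0010110101000001
Decimal check:
  0110011110111110 = 16384 + 8192 + 1024 + 512 + 256 + 128 + 32 + 16 + 8 + 4 + 2 = 26558
  0011101001111101 = 8192 + 4096 + 2048 + 512 + 64 + 32 + 16 + 8 + 4 + 1 = 14973
  26558 - 14973 = 11585, and 0010110101000001 = 8192 + 2048 + 1024 + 256 + 64 + 1 = 11585 ✓



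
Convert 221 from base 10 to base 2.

Using repeated division by 2:
221 ÷ 2 = 110 remainder 1
110 ÷ 2 = 55 remainder 0
55 ÷ 2 = 27 remainder 1
27 ÷ 2 = 13 remainder 1
13 ÷ 2 = 6 remainder 1
6 ÷ 2 = 3 remainder 0
3 ÷ 2 = 1 remainder 1
1 ÷ 2 = 0 remainder 1
Reading remainders bottom to top: 11011101



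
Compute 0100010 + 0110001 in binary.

Add column by column from the right: bit + bit + carry-in; write the sum mod 2, carry 1 when the sum is 2 or 3.
carry:  1000000
        0100010
+       0110001
---------------
       01010011
(the carry out of the leftmost column, 0, becomes the leading bit)
Decimal check:
  0100010 = 32 + 2 = 34
  0110001 = 32 + 16 + 1 = 49
  34 + 49 = 83, and 01010011 = 64 + 16 + 2 + 1 = 83 ✓



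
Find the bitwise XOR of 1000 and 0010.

XOR: 1 when bits differ
  1000
^ 0010
------
  1010
Decimal: 8 ^ 2 = 10



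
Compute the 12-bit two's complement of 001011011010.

Original: 001011011010
Step 1 - Invert all bits: 110100100101
Step 2 - Add 1: 110100100110
Verification: 001011011010 + 110100100110 = 1000000000000; discarding the end carry (carry out of the top bit) leaves the 12-bit value 000000000000, as required for x + (-x)



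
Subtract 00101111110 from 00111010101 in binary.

Method 1 - Direct subtraction (column by column from the right: bit − bit − borrow-in; if negative, add 2 and borrow 1 from the next column):
borrow: 00011111100
        00111010101
-       00101111110
-------------------
        00001010111

Method 2 - Add two's complement:
Two's complement of 00101111110: invert → 11010000001, add 1 → 11010000010
  00111010101
+ 11010000010
-------------
 100001010111  (end carry out of the top bit = 1)
Discarding the end carry: 00001010111
Decimal check:
  00111010101 = 256 + 128 + 64 + 16 + 4 + 1 = 469
  00101111110 = 256 + 64 + 32 + 16 + 8 + 4 + 2 = 382
  469 - 382 = 87, and 00001010111 = 64 + 16 + 4 + 2 + 1 = 87 ✓



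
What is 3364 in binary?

Using repeated division by 2:
3364 ÷ 2 = 1682 remainder 0
1682 ÷ 2 = 841 remainder 0
841 ÷ 2 = 420 remainder 1
420 ÷ 2 = 210 remainder 0
210 ÷ 2 = 105 remainder 0
105 ÷ 2 = 52 remainder 1
52 ÷ 2 = 26 remainder 0
26 ÷ 2 = 13 remainder 0
13 ÷ 2 = 6 remainder 1
6 ÷ 2 = 3 remainder 0
3 ÷ 2 = 1 remainder 1
1 ÷ 2 = 0 remainder 1
Reading remainders bottom to top: 110100100100



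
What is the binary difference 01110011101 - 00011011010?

Method 1 - Direct subtraction (column by column from the right: bit − bit − borrow-in; if negative, add 2 and borrow 1 from the next column):
borrow: 00110000100
        01110011101
-       00011011010
-------------------
        01011000011

Method 2 - Add two's complement:
Two's complement of 00011011010: invert → 11100100101, add 1 → 11100100110
  01110011101
+ 11100100110
-------------
 101011000011  (end carry out of the top bit = 1)
Discarding the end carry: 01011000011
Decimal check:
  01110011101 = 512 + 256 + 128 + 16 + 8 + 4 + 1 = 925
  00011011010 = 128 + 64 + 16 + 8 + 2 = 218
  925 - 218 = 707, and 01011000011 = 512 + 128 + 64 + 2 + 1 = 707 ✓



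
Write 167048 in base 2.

Using repeated division by 2:
167048 ÷ 2 = 83524 remainder 0
83524 ÷ 2 = 41762 remainder 0
41762 ÷ 2 = 20881 remainder 0
20881 ÷ 2 = 10440 remainder 1
10440 ÷ 2 = 5220 remainder 0
5220 ÷ 2 = 2610 remainder 0
2610 ÷ 2 = 1305 remainder 0
1305 ÷ 2 = 652 remainder 1
652 ÷ 2 = 326 remainder 0
326 ÷ 2 = 163 remainder 0
163 ÷ 2 = 81 remainder 1
81 ÷ 2 = 40 remainder 1
40 ÷ 2 = 20 remainder 0
20 ÷ 2 = 10 remainder 0
10 ÷ 2 = 5 remainder 0
5 ÷ 2 = 2 remainder 1
2 ÷ 2 = 1 remainder 0
1 ÷ 2 = 0 remainder 1
Reading remainders bottom to top: 101000110010001000



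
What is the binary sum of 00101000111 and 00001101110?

Add column by column from the right: bit + bit + carry-in; write the sum mod 2, carry 1 when the sum is 2 or 3.
carry:  00010011100
        00101000111
+       00001101110
-------------------
       000110110101
(the carry out of the leftmost column, 0, becomes the leading bit)
Decimal check:
  00101000111 = 256 + 64 + 4 + 2 + 1 = 327
  00001101110 = 64 + 32 + 8 + 4 + 2 = 110
  327 + 110 = 437, and 000110110101 = 256 + 128 + 32 + 16 + 4 + 1 = 437 ✓



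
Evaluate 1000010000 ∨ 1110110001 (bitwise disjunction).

OR: 1 when either bit is 1
  1000010000
| 1110110001
------------
  1110110001
Decimal: 528 | 945 = 945



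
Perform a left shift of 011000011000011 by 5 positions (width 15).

Original: 011000011000011 (decimal 12483)
Shift left by 5 positions
Append 5 zeros on the right and drop the 5 high bits that overflow the 15-bit width
Result: 001100001100000 (decimal 6240)
Equivalent: 12483 << 5 = 12483 × 2^5 = 399456, truncated to 15 bits = 6240



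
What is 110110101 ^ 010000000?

XOR: 1 when bits differ
  110110101
^ 010000000
-----------
  100110101
Decimal: 437 ^ 128 = 309



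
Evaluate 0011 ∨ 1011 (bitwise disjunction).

OR: 1 when either bit is 1
  0011
| 1011
------
  1011
Decimal: 3 | 11 = 11



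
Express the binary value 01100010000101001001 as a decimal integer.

Sum of powers of 2 for each 1-bit:
2^0 + 2^3 + 2^6 + 2^8 + 2^13 + 2^17 + 2^18
= 1 + 8 + 64 + 256 + 8192 + 131072 + 262144
= 401737



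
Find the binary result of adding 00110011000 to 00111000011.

Add column by column from the right: bit + bit + carry-in; write the sum mod 2, carry 1 when the sum is 2 or 3.
carry:  01100000000
        00110011000
+       00111000011
-------------------
       001101011011
(the carry out of the leftmost column, 0, becomes the leading bit)
Decimal check:
  00110011000 = 256 + 128 + 16 + 8 = 408
  00111000011 = 256 + 128 + 64 + 2 + 1 = 451
  408 + 451 = 859, and 001101011011 = 512 + 256 + 64 + 16 + 8 + 2 + 1 = 859 ✓



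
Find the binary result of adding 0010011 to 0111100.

Add column by column from the right: bit + bit + carry-in; write the sum mod 2, carry 1 when the sum is 2 or 3.
carry:  1100000
        0010011
+       0111100
---------------
       01001111
(the carry out of the leftmost column, 0, becomes the leading bit)
Decimal check:
  0010011 = 16 + 2 + 1 = 19
  0111100 = 32 + 16 + 8 + 4 = 60
  19 + 60 = 79, and 01001111 = 64 + 8 + 4 + 2 + 1 = 79 ✓



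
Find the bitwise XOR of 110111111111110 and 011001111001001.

XOR: 1 when bits differ
  110111111111110
^ 011001111001001
-----------------
  101110000110111
Decimal: 28670 ^ 13257 = 23607



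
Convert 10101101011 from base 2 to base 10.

Sum of powers of 2 for each 1-bit:
2^0 + 2^1 + 2^3 + 2^5 + 2^6 + 2^8 + 2^10
= 1 + 2 + 8 + 32 + 64 + 256 + 1024
= 1387



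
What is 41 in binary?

Using repeated division by 2:
41 ÷ 2 = 20 remainder 1
20 ÷ 2 = 10 remainder 0
10 ÷ 2 = 5 remainder 0
5 ÷ 2 = 2 remainder 1
2 ÷ 2 = 1 remainder 0
1 ÷ 2 = 0 remainder 1
Reading remainders bottom to top: 101001



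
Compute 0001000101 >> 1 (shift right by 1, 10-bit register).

Original: 0001000101 (decimal 69)
Shift right by 1 position
Drop the 1 low bit; fill with zero on the left
Result: 0000100010 (decimal 34)
Equivalent: 69 >> 1 = 69 ÷ 2^1 = 34



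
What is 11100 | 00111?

OR: 1 when either bit is 1
  11100
| 00111
-------
  11111
Decimal: 28 | 7 = 31



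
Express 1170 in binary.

Using repeated division by 2:
1170 ÷ 2 = 585 remainder 0
585 ÷ 2 = 292 remainder 1
292 ÷ 2 = 146 remainder 0
146 ÷ 2 = 73 remainder 0
73 ÷ 2 = 36 remainder 1
36 ÷ 2 = 18 remainder 0
18 ÷ 2 = 9 remainder 0
9 ÷ 2 = 4 remainder 1
4 ÷ 2 = 2 remainder 0
2 ÷ 2 = 1 remainder 0
1 ÷ 2 = 0 remainder 1
Reading remainders bottom to top: 10010010010



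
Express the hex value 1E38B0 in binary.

Convert each hex digit to 4 bits:
  1 = 0001
  E = 1110
  3 = 0011
  8 = 1000
  B = 1011
  0 = 0000
Concatenate: 000111100011100010110000



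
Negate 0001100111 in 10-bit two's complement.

Original: 0001100111
Step 1 - Invert all bits: 1110011000
Step 2 - Add 1: 1110011001
Verification: 0001100111 + 1110011001 = 10000000000; discarding the end carry (carry out of the top bit) leaves the 10-bit value 0000000000, as required for x + (-x)



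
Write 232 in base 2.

Using repeated division by 2:
232 ÷ 2 = 116 remainder 0
116 ÷ 2 = 58 remainder 0
58 ÷ 2 = 29 remainder 0
29 ÷ 2 = 14 remainder 1
14 ÷ 2 = 7 remainder 0
7 ÷ 2 = 3 remainder 1
3 ÷ 2 = 1 remainder 1
1 ÷ 2 = 0 remainder 1
Reading remainders bottom to top: 11101000



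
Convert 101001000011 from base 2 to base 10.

Sum of powers of 2 for each 1-bit:
2^0 + 2^1 + 2^6 + 2^9 + 2^11
= 1 + 2 + 64 + 512 + 2048
= 2627



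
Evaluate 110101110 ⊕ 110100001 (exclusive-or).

XOR: 1 when bits differ
  110101110
^ 110100001
-----------
  000001111
Decimal: 430 ^ 417 = 15



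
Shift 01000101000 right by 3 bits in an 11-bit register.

Original: 01000101000 (decimal 552)
Shift right by 3 positions
Drop the 3 low bits; fill with zeros on the left
Result: 00001000101 (decimal 69)
Equivalent: 552 >> 3 = 552 ÷ 2^3 = 69



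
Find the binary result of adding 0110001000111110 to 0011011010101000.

Add column by column from the right: bit + bit + carry-in; write the sum mod 2, carry 1 when the sum is 2 or 3.
carry:  1100110001110000
        0110001000111110
+       0011011010101000
------------------------
       01001100011100110
(the carry out of the leftmost column, 0, becomes the leading bit)
Decimal check:
  0110001000111110 = 16384 + 8192 + 512 + 32 + 16 + 8 + 4 + 2 = 25150
  0011011010101000 = 8192 + 4096 + 1024 + 512 + 128 + 32 + 8 = 13992
  25150 + 13992 = 39142, and 01001100011100110 = 32768 + 4096 + 2048 + 128 + 64 + 32 + 4 + 2 = 39142 ✓



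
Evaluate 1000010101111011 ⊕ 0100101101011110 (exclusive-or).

XOR: 1 when bits differ
  1000010101111011
^ 0100101101011110
------------------
  1100111000100101
Decimal: 34171 ^ 19294 = 52773



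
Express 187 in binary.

Using repeated division by 2:
187 ÷ 2 = 93 remainder 1
93 ÷ 2 = 46 remainder 1
46 ÷ 2 = 23 remainder 0
23 ÷ 2 = 11 remainder 1
11 ÷ 2 = 5 remainder 1
5 ÷ 2 = 2 remainder 1
2 ÷ 2 = 1 remainder 0
1 ÷ 2 = 0 remainder 1
Reading remainders bottom to top: 10111011



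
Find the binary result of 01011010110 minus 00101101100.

Method 1 - Direct subtraction (column by column from the right: bit − bit − borrow-in; if negative, add 2 and borrow 1 from the next column):
borrow: 01011010000
        01011010110
-       00101101100
-------------------
        00101101010

Method 2 - Add two's complement:
Two's complement of 00101101100: invert → 11010010011, add 1 → 11010010100
  01011010110
+ 11010010100
-------------
 100101101010  (end carry out of the top bit = 1)
Discarding the end carry: 00101101010
Decimal check:
  01011010110 = 512 + 128 + 64 + 16 + 4 + 2 = 726
  00101101100 = 256 + 64 + 32 + 8 + 4 = 364
  726 - 364 = 362, and 00101101010 = 256 + 64 + 32 + 8 + 2 = 362 ✓



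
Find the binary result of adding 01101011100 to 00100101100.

Add column by column from the right: bit + bit + carry-in; write the sum mod 2, carry 1 when the sum is 2 or 3.
carry:  11011111000
        01101011100
+       00100101100
-------------------
       010010001000
(the carry out of the leftmost column, 0, becomes the leading bit)
Decimal check:
  01101011100 = 512 + 256 + 64 + 16 + 8 + 4 = 860
  00100101100 = 256 + 32 + 8 + 4 = 300
  860 + 300 = 1160, and 010010001000 = 1024 + 128 + 8 = 1160 ✓



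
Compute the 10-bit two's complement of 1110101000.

Original (sign bit 1, negative): 1110101000
Step 1 - Invert all bits: 0001010111
Step 2 - Add 1: 0001011000
Verification: 1110101000 + 0001011000 = 10000000000; discarding the end carry (carry out of the top bit) leaves the 10-bit value 0000000000, as required for x + (-x)



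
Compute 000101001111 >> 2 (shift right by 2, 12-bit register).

Original: 000101001111 (decimal 335)
Shift right by 2 positions
Drop the 2 low bits; fill with zeros on the left
Result: 000001010011 (decimal 83)
Equivalent: 335 >> 2 = 335 ÷ 2^2 = 83



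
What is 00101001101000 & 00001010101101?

AND: 1 only when both bits are 1
  00101001101000
& 00001010101101
----------------
  00001000101000
Decimal: 2664 & 685 = 552



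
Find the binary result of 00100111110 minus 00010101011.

Method 1 - Direct subtraction (column by column from the right: bit − bit − borrow-in; if negative, add 2 and borrow 1 from the next column):
borrow: 00100000110
        00100111110
-       00010101011
-------------------
        00010010011

Method 2 - Add two's complement:
Two's complement of 00010101011: invert → 11101010100, add 1 → 11101010101
  00100111110
+ 11101010101
-------------
 100010010011  (end carry out of the top bit = 1)
Discarding the end carry: 00010010011
Decimal check:
  00100111110 = 256 + 32 + 16 + 8 + 4 + 2 = 318
  00010101011 = 128 + 32 + 8 + 2 + 1 = 171
  318 - 171 = 147, and 00010010011 = 128 + 16 + 2 + 1 = 147 ✓



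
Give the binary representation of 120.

Using repeated division by 2:
120 ÷ 2 = 60 remainder 0
60 ÷ 2 = 30 remainder 0
30 ÷ 2 = 15 remainder 0
15 ÷ 2 = 7 remainder 1
7 ÷ 2 = 3 remainder 1
3 ÷ 2 = 1 remainder 1
1 ÷ 2 = 0 remainder 1
Reading remainders bottom to top: 1111000



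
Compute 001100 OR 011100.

OR: 1 when either bit is 1
  001100
| 011100
--------
  011100
Decimal: 12 | 28 = 28



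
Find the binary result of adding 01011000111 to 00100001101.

Add column by column from the right: bit + bit + carry-in; write the sum mod 2, carry 1 when the sum is 2 or 3.
carry:  00000011110
        01011000111
+       00100001101
-------------------
       001111010100
(the carry out of the leftmost column, 0, becomes the leading bit)
Decimal check:
  01011000111 = 512 + 128 + 64 + 4 + 2 + 1 = 711
  00100001101 = 256 + 8 + 4 + 1 = 269
  711 + 269 = 980, and 001111010100 = 512 + 256 + 128 + 64 + 16 + 4 = 980 ✓



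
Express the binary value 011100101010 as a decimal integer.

Sum of powers of 2 for each 1-bit:
2^1 + 2^3 + 2^5 + 2^8 + 2^9 + 2^10
= 2 + 8 + 32 + 256 + 512 + 1024
= 1834



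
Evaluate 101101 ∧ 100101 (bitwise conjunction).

AND: 1 only when both bits are 1
  101101
& 100101
--------
  100101
Decimal: 45 & 37 = 37



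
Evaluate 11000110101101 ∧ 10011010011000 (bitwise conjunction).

AND: 1 only when both bits are 1
  11000110101101
& 10011010011000
----------------
  10000010001000
Decimal: 12717 & 9880 = 8328



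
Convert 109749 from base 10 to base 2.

Using repeated division by 2:
109749 ÷ 2 = 54874 remainder 1
54874 ÷ 2 = 27437 remainder 0
27437 ÷ 2 = 13718 remainder 1
13718 ÷ 2 = 6859 remainder 0
6859 ÷ 2 = 3429 remainder 1
3429 ÷ 2 = 1714 remainder 1
1714 ÷ 2 = 857 remainder 0
857 ÷ 2 = 428 remainder 1
428 ÷ 2 = 214 remainder 0
214 ÷ 2 = 107 remainder 0
107 ÷ 2 = 53 remainder 1
53 ÷ 2 = 26 remainder 1
26 ÷ 2 = 13 remainder 0
13 ÷ 2 = 6 remainder 1
6 ÷ 2 = 3 remainder 0
3 ÷ 2 = 1 remainder 1
1 ÷ 2 = 0 remainder 1
Reading remainders bottom to top: 11010110010110101



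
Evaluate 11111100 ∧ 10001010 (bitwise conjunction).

AND: 1 only when both bits are 1
  11111100
& 10001010
----------
  10001000
Decimal: 252 & 138 = 136



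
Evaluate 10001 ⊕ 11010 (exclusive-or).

XOR: 1 when bits differ
  10001
^ 11010
-------
  01011
Decimal: 17 ^ 26 = 11



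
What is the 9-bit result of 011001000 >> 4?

Original: 011001000 (decimal 200)
Shift right by 4 positions
Drop the 4 low bits; fill with zeros on the left
Result: 000001100 (decimal 12)
Equivalent: 200 >> 4 = 200 ÷ 2^4 = 12



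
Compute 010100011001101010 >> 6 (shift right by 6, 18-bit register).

Original: 010100011001101010 (decimal 83562)
Shift right by 6 positions
Drop the 6 low bits; fill with zeros on the left
Result: 000000010100011001 (decimal 1305)
Equivalent: 83562 >> 6 = 83562 ÷ 2^6 = 1305



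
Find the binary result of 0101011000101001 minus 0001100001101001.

Method 1 - Direct subtraction (column by column from the right: bit − bit − borrow-in; if negative, add 2 and borrow 1 from the next column):
borrow: 0111001110000000
        0101011000101001
-       0001100001101001
------------------------
        0011110111000000

Method 2 - Add two's complement:
Two's complement of 0001100001101001: invert → 1110011110010110, add 1 → 1110011110010111
  0101011000101001
+ 1110011110010111
------------------
 10011110111000000  (end carry out of the top bit = 1)
Discarding the end carry: 0011110111000000
Decimal check:
  0101011000101001 = 16384 + 4096 + 1024 + 512 + 32 + 8 + 1 = 22057
  0001100001101001 = 4096 + 2048 + 64 + 32 + 8 + 1 = 6249
  22057 - 6249 = 15808, and 0011110111000000 = 8192 + 4096 + 2048 + 1024 + 256 + 128 + 64 = 15808 ✓



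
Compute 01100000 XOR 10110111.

XOR: 1 when bits differ
  01100000
^ 10110111
----------
  11010111
Decimal: 96 ^ 183 = 215



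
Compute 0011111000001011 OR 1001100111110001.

OR: 1 when either bit is 1
  0011111000001011
| 1001100111110001
------------------
  1011111111111011
Decimal: 15883 | 39409 = 49147



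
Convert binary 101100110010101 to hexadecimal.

Group into 4-bit nibbles from right:
  0101 = 5
  1001 = 9
  1001 = 9
  0101 = 5
Result: 5995



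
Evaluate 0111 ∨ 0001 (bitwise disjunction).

OR: 1 when either bit is 1
  0111
| 0001
------
  0111
Decimal: 7 | 1 = 7



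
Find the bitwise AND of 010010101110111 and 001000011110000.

AND: 1 only when both bits are 1
  010010101110111
& 001000011110000
-----------------
  000000001110000
Decimal: 9591 & 4336 = 112



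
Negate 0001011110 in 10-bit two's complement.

Original: 0001011110
Step 1 - Invert all bits: 1110100001
Step 2 - Add 1: 1110100010
Verification: 0001011110 + 1110100010 = 10000000000; discarding the end carry (carry out of the top bit) leaves the 10-bit value 0000000000, as required for x + (-x)



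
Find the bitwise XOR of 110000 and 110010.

XOR: 1 when bits differ
  110000
^ 110010
--------
  000010
Decimal: 48 ^ 50 = 2



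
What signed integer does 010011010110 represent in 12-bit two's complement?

Binary: 010011010110
Sign bit: 0 (non-negative)
Read directly as an unsigned value:
010011010110 = 1024 + 128 + 64 + 16 + 4 + 2 = 1238
Value: 1238



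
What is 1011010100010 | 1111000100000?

OR: 1 when either bit is 1
  1011010100010
| 1111000100000
---------------
  1111010100010
Decimal: 5794 | 7712 = 7842



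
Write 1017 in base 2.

Using repeated division by 2:
1017 ÷ 2 = 508 remainder 1
508 ÷ 2 = 254 remainder 0
254 ÷ 2 = 127 remainder 0
127 ÷ 2 = 63 remainder 1
63 ÷ 2 = 31 remainder 1
31 ÷ 2 = 15 remainder 1
15 ÷ 2 = 7 remainder 1
7 ÷ 2 = 3 remainder 1
3 ÷ 2 = 1 remainder 1
1 ÷ 2 = 0 remainder 1
Reading remainders bottom to top: 1111111001



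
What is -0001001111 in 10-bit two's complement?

Original: 0001001111
Step 1 - Invert all bits: 1110110000
Step 2 - Add 1: 1110110001
Verification: 0001001111 + 1110110001 = 10000000000; discarding the end carry (carry out of the top bit) leaves the 10-bit value 0000000000, as required for x + (-x)



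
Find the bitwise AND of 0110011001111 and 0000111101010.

AND: 1 only when both bits are 1
  0110011001111
& 0000111101010
---------------
  0000011001010
Decimal: 3279 & 490 = 202



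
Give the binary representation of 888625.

Using repeated division by 2:
888625 ÷ 2 = 444312 remainder 1
444312 ÷ 2 = 222156 remainder 0
222156 ÷ 2 = 111078 remainder 0
111078 ÷ 2 = 55539 remainder 0
55539 ÷ 2 = 27769 remainder 1
27769 ÷ 2 = 13884 remainder 1
13884 ÷ 2 = 6942 remainder 0
6942 ÷ 2 = 3471 remainder 0
3471 ÷ 2 = 1735 remainder 1
1735 ÷ 2 = 867 remainder 1
867 ÷ 2 = 433 remainder 1
433 ÷ 2 = 216 remainder 1
216 ÷ 2 = 108 remainder 0
108 ÷ 2 = 54 remainder 0
54 ÷ 2 = 27 remainder 0
27 ÷ 2 = 13 remainder 1
13 ÷ 2 = 6 remainder 1
6 ÷ 2 = 3 remainder 0
3 ÷ 2 = 1 remainder 1
1 ÷ 2 = 0 remainder 1
Reading remainders bottom to top: 11011000111100110001



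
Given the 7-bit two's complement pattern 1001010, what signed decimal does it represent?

Binary: 1001010
Sign bit: 1 (negative)
Invert: 0110101
Add 1:  0110110
Magnitude: 0110110 = 32 + 16 + 4 + 2 = 54
Value: -54



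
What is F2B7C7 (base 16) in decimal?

Expand by place value (powers of 16):
Digit values: F = 15, B = 11, C = 12
F2B7C7 = 15 × 16^5 + 2 × 16^4 + 11 × 16^3 + 7 × 16^2 + 12 × 16^1 + 7 × 16^0
= 15 × 1048576 + 2 × 65536 + 11 × 4096 + 7 × 256 + 12 × 16 + 7 × 1
= 15728640 + 131072 + 45056 + 1792 + 192 + 7
= 15906759



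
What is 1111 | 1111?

OR: 1 when either bit is 1
  1111
| 1111
------
  1111
Decimal: 15 | 15 = 15



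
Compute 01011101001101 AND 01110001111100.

AND: 1 only when both bits are 1
  01011101001101
& 01110001111100
----------------
  01010001001100
Decimal: 5965 & 7292 = 5196



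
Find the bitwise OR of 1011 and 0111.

OR: 1 when either bit is 1
  1011
| 0111
------
  1111
Decimal: 11 | 7 = 15



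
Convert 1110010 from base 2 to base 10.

Sum of powers of 2 for each 1-bit:
2^1 + 2^4 + 2^5 + 2^6
= 2 + 16 + 32 + 64
= 114



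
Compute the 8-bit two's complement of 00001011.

Original: 00001011
Step 1 - Invert all bits: 11110100
Step 2 - Add 1: 11110101
Verification: 00001011 + 11110101 = 100000000; discarding the end carry (carry out of the top bit) leaves the 8-bit value 00000000, as required for x + (-x)



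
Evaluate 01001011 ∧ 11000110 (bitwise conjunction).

AND: 1 only when both bits are 1
  01001011
& 11000110
----------
  01000010
Decimal: 75 & 198 = 66



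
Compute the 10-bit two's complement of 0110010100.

Original: 0110010100
Step 1 - Invert all bits: 1001101011
Step 2 - Add 1: 1001101100
Verification: 0110010100 + 1001101100 = 10000000000; discarding the end carry (carry out of the top bit) leaves the 10-bit value 0000000000, as required for x + (-x)



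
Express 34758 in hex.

Using repeated division by 16 (digits 10–15 are A–F):
34758 ÷ 16 = 2172 remainder 6
2172 ÷ 16 = 135 remainder 12 (C)
135 ÷ 16 = 8 remainder 7
8 ÷ 16 = 0 remainder 8
Reading remainders bottom to top: 87C6



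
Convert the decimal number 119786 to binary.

Using repeated division by 2:
119786 ÷ 2 = 59893 remainder 0
59893 ÷ 2 = 29946 remainder 1
29946 ÷ 2 = 14973 remainder 0
14973 ÷ 2 = 7486 remainder 1
7486 ÷ 2 = 3743 remainder 0
3743 ÷ 2 = 1871 remainder 1
1871 ÷ 2 = 935 remainder 1
935 ÷ 2 = 467 remainder 1
467 ÷ 2 = 233 remainder 1
233 ÷ 2 = 116 remainder 1
116 ÷ 2 = 58 remainder 0
58 ÷ 2 = 29 remainder 0
29 ÷ 2 = 14 remainder 1
14 ÷ 2 = 7 remainder 0
7 ÷ 2 = 3 remainder 1
3 ÷ 2 = 1 remainder 1
1 ÷ 2 = 0 remainder 1
Reading remainders bottom to top: 11101001111101010



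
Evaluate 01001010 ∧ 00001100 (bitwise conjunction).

AND: 1 only when both bits are 1
  01001010
& 00001100
----------
  00001000
Decimal: 74 & 12 = 8



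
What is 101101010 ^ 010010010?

XOR: 1 when bits differ
  101101010
^ 010010010
-----------
  111111000
Decimal: 362 ^ 146 = 504



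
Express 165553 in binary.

Using repeated division by 2:
165553 ÷ 2 = 82776 remainder 1
82776 ÷ 2 = 41388 remainder 0
41388 ÷ 2 = 20694 remainder 0
20694 ÷ 2 = 10347 remainder 0
10347 ÷ 2 = 5173 remainder 1
5173 ÷ 2 = 2586 remainder 1
2586 ÷ 2 = 1293 remainder 0
1293 ÷ 2 = 646 remainder 1
646 ÷ 2 = 323 remainder 0
323 ÷ 2 = 161 remainder 1
161 ÷ 2 = 80 remainder 1
80 ÷ 2 = 40 remainder 0
40 ÷ 2 = 20 remainder 0
20 ÷ 2 = 10 remainder 0
10 ÷ 2 = 5 remainder 0
5 ÷ 2 = 2 remainder 1
2 ÷ 2 = 1 remainder 0
1 ÷ 2 = 0 remainder 1
Reading remainders bottom to top: 101000011010110001



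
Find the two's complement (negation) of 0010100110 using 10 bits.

Original: 0010100110
Step 1 - Invert all bits: 1101011001
Step 2 - Add 1: 1101011010
Verification: 0010100110 + 1101011010 = 10000000000; discarding the end carry (carry out of the top bit) leaves the 10-bit value 0000000000, as required for x + (-x)



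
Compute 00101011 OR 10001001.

OR: 1 when either bit is 1
  00101011
| 10001001
----------
  10101011
Decimal: 43 | 137 = 171



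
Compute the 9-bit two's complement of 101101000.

Original (sign bit 1, negative): 101101000
Step 1 - Invert all bits: 010010111
Step 2 - Add 1: 010011000
Verification: 101101000 + 010011000 = 1000000000; discarding the end carry (carry out of the top bit) leaves the 9-bit value 000000000, as required for x + (-x)



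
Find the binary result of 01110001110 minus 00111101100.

Method 1 - Direct subtraction (column by column from the right: bit − bit − borrow-in; if negative, add 2 and borrow 1 from the next column):
borrow: 01111000000
        01110001110
-       00111101100
-------------------
        00110100010

Method 2 - Add two's complement:
Two's complement of 00111101100: invert → 11000010011, add 1 → 11000010100
  01110001110
+ 11000010100
-------------
 100110100010  (end carry out of the top bit = 1)
Discarding the end carry: 00110100010
Decimal check:
  01110001110 = 512 + 256 + 128 + 8 + 4 + 2 = 910
  00111101100 = 256 + 128 + 64 + 32 + 8 + 4 = 492
  910 - 492 = 418, and 00110100010 = 256 + 128 + 32 + 2 = 418 ✓



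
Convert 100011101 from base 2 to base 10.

Sum of powers of 2 for each 1-bit:
2^0 + 2^2 + 2^3 + 2^4 + 2^8
= 1 + 4 + 8 + 16 + 256
= 285



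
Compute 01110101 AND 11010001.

AND: 1 only when both bits are 1
  01110101
& 11010001
----------
  01010001
Decimal: 117 & 209 = 81



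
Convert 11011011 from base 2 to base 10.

Sum of powers of 2 for each 1-bit:
2^0 + 2^1 + 2^3 + 2^4 + 2^6 + 2^7
= 1 + 2 + 8 + 16 + 64 + 128
= 219



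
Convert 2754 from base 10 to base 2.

Using repeated division by 2:
2754 ÷ 2 = 1377 remainder 0
1377 ÷ 2 = 688 remainder 1
688 ÷ 2 = 344 remainder 0
344 ÷ 2 = 172 remainder 0
172 ÷ 2 = 86 remainder 0
86 ÷ 2 = 43 remainder 0
43 ÷ 2 = 21 remainder 1
21 ÷ 2 = 10 remainder 1
10 ÷ 2 = 5 remainder 0
5 ÷ 2 = 2 remainder 1
2 ÷ 2 = 1 remainder 0
1 ÷ 2 = 0 remainder 1
Reading remainders bottom to top: 101011000010



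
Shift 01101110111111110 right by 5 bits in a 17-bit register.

Original: 01101110111111110 (decimal 56830)
Shift right by 5 positions
Drop the 5 low bits; fill with zeros on the left
Result: 00000011011101111 (decimal 1775)
Equivalent: 56830 >> 5 = 56830 ÷ 2^5 = 1775



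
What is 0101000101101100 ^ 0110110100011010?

XOR: 1 when bits differ
  0101000101101100
^ 0110110100011010
------------------
  0011110001110110
Decimal: 20844 ^ 27930 = 15478

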